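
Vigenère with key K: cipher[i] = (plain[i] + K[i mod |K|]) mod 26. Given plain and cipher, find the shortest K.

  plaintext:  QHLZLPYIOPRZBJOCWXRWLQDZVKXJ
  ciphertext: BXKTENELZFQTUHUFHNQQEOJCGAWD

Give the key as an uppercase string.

  i= 0: B-Q = 11 → L
  i= 1: X-H = 16 → Q
  i= 2: K-L = 25 → Z
  i= 3: T-Z = 20 → U
  i= 4: E-L = 19 → T
  i= 5: N-P = 24 → Y
  i= 6: E-Y =  6 → G
  i= 7: L-I =  3 → D
  i= 8: Z-O = 11 → L
  i= 9: F-P = 16 → Q
  i=10: Q-R = 25 → Z
  i=11: T-Z = 20 → U
  i=12: U-B = 19 → T
  i=13: H-J = 24 → Y
  i=14: U-O =  6 → G
  i=15: F-C =  3 → D
  i=16: H-W = 11 → L
  i=17: N-X = 16 → Q
  i=18: Q-R = 25 → Z
  i=19: Q-W = 20 → U
  i=20: E-L = 19 → T
  i=21: O-Q = 24 → Y
  i=22: J-D =  6 → G
  i=23: C-Z =  3 → D
  i=24: G-V = 11 → L
  i=25: A-K = 16 → Q
  i=26: W-X = 25 → Z
  i=27: D-J = 20 → U
  shifts repeat with period 8: LQZUTYGD

LQZUTYGD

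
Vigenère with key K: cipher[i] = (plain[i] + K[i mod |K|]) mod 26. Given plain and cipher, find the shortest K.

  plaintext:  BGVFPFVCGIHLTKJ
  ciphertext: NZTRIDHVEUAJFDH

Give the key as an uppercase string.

MTY

  i= 0: N-B = 12 → M
  i= 1: Z-G = 19 → T
  i= 2: T-V = 24 → Y
  i= 3: R-F = 12 → M
  i= 4: I-P = 19 → T
  i= 5: D-F = 24 → Y
  i= 6: H-V = 12 → M
  i= 7: V-C = 19 → T
  i= 8: E-G = 24 → Y
  i= 9: U-I = 12 → M
  i=10: A-H = 19 → T
  i=11: J-L = 24 → Y
  i=12: F-T = 12 → M
  i=13: D-K = 19 → T
  i=14: H-J = 24 → Y
  shifts repeat with period 3: MTY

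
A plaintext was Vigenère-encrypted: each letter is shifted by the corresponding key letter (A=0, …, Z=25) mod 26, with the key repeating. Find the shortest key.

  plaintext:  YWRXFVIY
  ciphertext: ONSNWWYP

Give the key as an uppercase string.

  i= 0: O-Y = 16 → Q
  i= 1: N-W = 17 → R
  i= 2: S-R =  1 → B
  i= 3: N-X = 16 → Q
  i= 4: W-F = 17 → R
  i= 5: W-V =  1 → B
  i= 6: Y-I = 16 → Q
  i= 7: P-Y = 17 → R
  shifts repeat with period 3: QRB

QRB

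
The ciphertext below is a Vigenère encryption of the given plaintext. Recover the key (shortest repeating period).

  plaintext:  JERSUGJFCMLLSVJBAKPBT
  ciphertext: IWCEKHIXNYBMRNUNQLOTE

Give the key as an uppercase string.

ZSLMQB

  i= 0: I-J = 25 → Z
  i= 1: W-E = 18 → S
  i= 2: C-R = 11 → L
  i= 3: E-S = 12 → M
  i= 4: K-U = 16 → Q
  i= 5: H-G =  1 → B
  i= 6: I-J = 25 → Z
  i= 7: X-F = 18 → S
  i= 8: N-C = 11 → L
  i= 9: Y-M = 12 → M
  i=10: B-L = 16 → Q
  i=11: M-L =  1 → B
  i=12: R-S = 25 → Z
  i=13: N-V = 18 → S
  i=14: U-J = 11 → L
  i=15: N-B = 12 → M
  i=16: Q-A = 16 → Q
  i=17: L-K =  1 → B
  i=18: O-P = 25 → Z
  i=19: T-B = 18 → S
  i=20: E-T = 11 → L
  shifts repeat with period 6: ZSLMQB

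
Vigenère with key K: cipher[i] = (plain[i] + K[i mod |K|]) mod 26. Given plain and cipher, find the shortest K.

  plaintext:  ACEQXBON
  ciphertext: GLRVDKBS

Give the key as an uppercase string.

  i= 0: G-A =  6 → G
  i= 1: L-C =  9 → J
  i= 2: R-E = 13 → N
  i= 3: V-Q =  5 → F
  i= 4: D-X =  6 → G
  i= 5: K-B =  9 → J
  i= 6: B-O = 13 → N
  i= 7: S-N =  5 → F
  shifts repeat with period 4: GJNF

GJNF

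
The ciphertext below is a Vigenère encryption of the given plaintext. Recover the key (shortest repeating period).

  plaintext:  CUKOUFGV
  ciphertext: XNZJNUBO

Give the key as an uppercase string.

VTP

  i= 0: X-C = 21 → V
  i= 1: N-U = 19 → T
  i= 2: Z-K = 15 → P
  i= 3: J-O = 21 → V
  i= 4: N-U = 19 → T
  i= 5: U-F = 15 → P
  i= 6: B-G = 21 → V
  i= 7: O-V = 19 → T
  shifts repeat with period 3: VTP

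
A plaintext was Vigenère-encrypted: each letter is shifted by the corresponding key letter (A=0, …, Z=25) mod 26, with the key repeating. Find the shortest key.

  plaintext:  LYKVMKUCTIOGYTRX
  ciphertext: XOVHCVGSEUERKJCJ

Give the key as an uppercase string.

  i= 0: X-L = 12 → M
  i= 1: O-Y = 16 → Q
  i= 2: V-K = 11 → L
  i= 3: H-V = 12 → M
  i= 4: C-M = 16 → Q
  i= 5: V-K = 11 → L
  i= 6: G-U = 12 → M
  i= 7: S-C = 16 → Q
  i= 8: E-T = 11 → L
  i= 9: U-I = 12 → M
  i=10: E-O = 16 → Q
  i=11: R-G = 11 → L
  i=12: K-Y = 12 → M
  i=13: J-T = 16 → Q
  i=14: C-R = 11 → L
  i=15: J-X = 12 → M
  shifts repeat with period 3: MQL

MQL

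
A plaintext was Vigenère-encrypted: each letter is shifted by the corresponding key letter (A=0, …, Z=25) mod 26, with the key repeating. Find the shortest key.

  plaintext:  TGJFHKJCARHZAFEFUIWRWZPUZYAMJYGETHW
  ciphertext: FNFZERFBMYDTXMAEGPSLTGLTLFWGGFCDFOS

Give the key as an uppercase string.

MHWUXHWZ

  i= 0: F-T = 12 → M
  i= 1: N-G =  7 → H
  i= 2: F-J = 22 → W
  i= 3: Z-F = 20 → U
  i= 4: E-H = 23 → X
  i= 5: R-K =  7 → H
  i= 6: F-J = 22 → W
  i= 7: B-C = 25 → Z
  i= 8: M-A = 12 → M
  i= 9: Y-R =  7 → H
  i=10: D-H = 22 → W
  i=11: T-Z = 20 → U
  i=12: X-A = 23 → X
  i=13: M-F =  7 → H
  i=14: A-E = 22 → W
  i=15: E-F = 25 → Z
  i=16: G-U = 12 → M
  i=17: P-I =  7 → H
  i=18: S-W = 22 → W
  i=19: L-R = 20 → U
  i=20: T-W = 23 → X
  i=21: G-Z =  7 → H
  i=22: L-P = 22 → W
  i=23: T-U = 25 → Z
  i=24: L-Z = 12 → M
  i=25: F-Y =  7 → H
  i=26: W-A = 22 → W
  i=27: G-M = 20 → U
  i=28: G-J = 23 → X
  i=29: F-Y =  7 → H
  i=30: C-G = 22 → W
  i=31: D-E = 25 → Z
  i=32: F-T = 12 → M
  i=33: O-H =  7 → H
  i=34: S-W = 22 → W
  shifts repeat with period 8: MHWUXHWZ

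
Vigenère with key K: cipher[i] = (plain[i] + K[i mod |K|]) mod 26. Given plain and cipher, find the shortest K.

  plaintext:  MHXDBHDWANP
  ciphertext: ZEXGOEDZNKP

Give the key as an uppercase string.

  i= 0: Z-M = 13 → N
  i= 1: E-H = 23 → X
  i= 2: X-X =  0 → A
  i= 3: G-D =  3 → D
  i= 4: O-B = 13 → N
  i= 5: E-H = 23 → X
  i= 6: D-D =  0 → A
  i= 7: Z-W =  3 → D
  i= 8: N-A = 13 → N
  i= 9: K-N = 23 → X
  i=10: P-P =  0 → A
  shifts repeat with period 4: NXAD

NXAD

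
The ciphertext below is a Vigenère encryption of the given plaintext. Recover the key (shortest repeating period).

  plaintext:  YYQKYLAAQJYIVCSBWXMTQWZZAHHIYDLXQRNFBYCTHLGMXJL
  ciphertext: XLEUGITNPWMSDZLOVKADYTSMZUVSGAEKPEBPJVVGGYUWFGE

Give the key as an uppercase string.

ZNOKIXTN

  i= 0: X-Y = 25 → Z
  i= 1: L-Y = 13 → N
  i= 2: E-Q = 14 → O
  i= 3: U-K = 10 → K
  i= 4: G-Y =  8 → I
  i= 5: I-L = 23 → X
  i= 6: T-A = 19 → T
  i= 7: N-A = 13 → N
  i= 8: P-Q = 25 → Z
  i= 9: W-J = 13 → N
  i=10: M-Y = 14 → O
  i=11: S-I = 10 → K
  i=12: D-V =  8 → I
  i=13: Z-C = 23 → X
  i=14: L-S = 19 → T
  i=15: O-B = 13 → N
  i=16: V-W = 25 → Z
  i=17: K-X = 13 → N
  i=18: A-M = 14 → O
  i=19: D-T = 10 → K
  i=20: Y-Q =  8 → I
  i=21: T-W = 23 → X
  i=22: S-Z = 19 → T
  i=23: M-Z = 13 → N
  i=24: Z-A = 25 → Z
  i=25: U-H = 13 → N
  i=26: V-H = 14 → O
  i=27: S-I = 10 → K
  i=28: G-Y =  8 → I
  i=29: A-D = 23 → X
  i=30: E-L = 19 → T
  i=31: K-X = 13 → N
  i=32: P-Q = 25 → Z
  i=33: E-R = 13 → N
  i=34: B-N = 14 → O
  i=35: P-F = 10 → K
  i=36: J-B =  8 → I
  i=37: V-Y = 23 → X
  i=38: V-C = 19 → T
  i=39: G-T = 13 → N
  i=40: G-H = 25 → Z
  i=41: Y-L = 13 → N
  i=42: U-G = 14 → O
  i=43: W-M = 10 → K
  i=44: F-X =  8 → I
  i=45: G-J = 23 → X
  i=46: E-L = 19 → T
  shifts repeat with period 8: ZNOKIXTN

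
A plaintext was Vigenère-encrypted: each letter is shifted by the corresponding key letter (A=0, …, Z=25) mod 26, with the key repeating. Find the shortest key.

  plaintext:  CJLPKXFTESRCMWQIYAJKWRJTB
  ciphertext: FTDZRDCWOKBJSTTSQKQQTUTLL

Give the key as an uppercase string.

  i= 0: F-C =  3 → D
  i= 1: T-J = 10 → K
  i= 2: D-L = 18 → S
  i= 3: Z-P = 10 → K
  i= 4: R-K =  7 → H
  i= 5: D-X =  6 → G
  i= 6: C-F = 23 → X
  i= 7: W-T =  3 → D
  i= 8: O-E = 10 → K
  i= 9: K-S = 18 → S
  i=10: B-R = 10 → K
  i=11: J-C =  7 → H
  i=12: S-M =  6 → G
  i=13: T-W = 23 → X
  i=14: T-Q =  3 → D
  i=15: S-I = 10 → K
  i=16: Q-Y = 18 → S
  i=17: K-A = 10 → K
  i=18: Q-J =  7 → H
  i=19: Q-K =  6 → G
  i=20: T-W = 23 → X
  i=21: U-R =  3 → D
  i=22: T-J = 10 → K
  i=23: L-T = 18 → S
  i=24: L-B = 10 → K
  shifts repeat with period 7: DKSKHGX

DKSKHGX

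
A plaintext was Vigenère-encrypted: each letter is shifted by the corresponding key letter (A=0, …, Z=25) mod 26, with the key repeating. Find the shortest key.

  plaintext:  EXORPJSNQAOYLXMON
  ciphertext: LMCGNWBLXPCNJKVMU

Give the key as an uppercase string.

  i= 0: L-E =  7 → H
  i= 1: M-X = 15 → P
  i= 2: C-O = 14 → O
  i= 3: G-R = 15 → P
  i= 4: N-P = 24 → Y
  i= 5: W-J = 13 → N
  i= 6: B-S =  9 → J
  i= 7: L-N = 24 → Y
  i= 8: X-Q =  7 → H
  i= 9: P-A = 15 → P
  i=10: C-O = 14 → O
  i=11: N-Y = 15 → P
  i=12: J-L = 24 → Y
  i=13: K-X = 13 → N
  i=14: V-M =  9 → J
  i=15: M-O = 24 → Y
  i=16: U-N =  7 → H
  shifts repeat with period 8: HPOPYNJY

HPOPYNJY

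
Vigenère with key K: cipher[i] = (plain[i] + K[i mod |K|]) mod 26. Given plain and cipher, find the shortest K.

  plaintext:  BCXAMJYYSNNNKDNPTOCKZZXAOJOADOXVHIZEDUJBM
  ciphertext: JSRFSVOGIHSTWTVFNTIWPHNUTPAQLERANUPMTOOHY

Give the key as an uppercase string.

IQUFGMQ

  i= 0: J-B =  8 → I
  i= 1: S-C = 16 → Q
  i= 2: R-X = 20 → U
  i= 3: F-A =  5 → F
  i= 4: S-M =  6 → G
  i= 5: V-J = 12 → M
  i= 6: O-Y = 16 → Q
  i= 7: G-Y =  8 → I
  i= 8: I-S = 16 → Q
  i= 9: H-N = 20 → U
  i=10: S-N =  5 → F
  i=11: T-N =  6 → G
  i=12: W-K = 12 → M
  i=13: T-D = 16 → Q
  i=14: V-N =  8 → I
  i=15: F-P = 16 → Q
  i=16: N-T = 20 → U
  i=17: T-O =  5 → F
  i=18: I-C =  6 → G
  i=19: W-K = 12 → M
  i=20: P-Z = 16 → Q
  i=21: H-Z =  8 → I
  i=22: N-X = 16 → Q
  i=23: U-A = 20 → U
  i=24: T-O =  5 → F
  i=25: P-J =  6 → G
  i=26: A-O = 12 → M
  i=27: Q-A = 16 → Q
  i=28: L-D =  8 → I
  i=29: E-O = 16 → Q
  i=30: R-X = 20 → U
  i=31: A-V =  5 → F
  i=32: N-H =  6 → G
  i=33: U-I = 12 → M
  i=34: P-Z = 16 → Q
  i=35: M-E =  8 → I
  i=36: T-D = 16 → Q
  i=37: O-U = 20 → U
  i=38: O-J =  5 → F
  i=39: H-B =  6 → G
  i=40: Y-M = 12 → M
  shifts repeat with period 7: IQUFGMQ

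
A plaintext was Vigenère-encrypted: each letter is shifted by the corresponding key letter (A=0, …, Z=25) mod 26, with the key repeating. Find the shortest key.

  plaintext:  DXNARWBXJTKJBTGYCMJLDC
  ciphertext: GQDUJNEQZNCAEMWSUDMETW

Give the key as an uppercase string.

  i= 0: G-D =  3 → D
  i= 1: Q-X = 19 → T
  i= 2: D-N = 16 → Q
  i= 3: U-A = 20 → U
  i= 4: J-R = 18 → S
  i= 5: N-W = 17 → R
  i= 6: E-B =  3 → D
  i= 7: Q-X = 19 → T
  i= 8: Z-J = 16 → Q
  i= 9: N-T = 20 → U
  i=10: C-K = 18 → S
  i=11: A-J = 17 → R
  i=12: E-B =  3 → D
  i=13: M-T = 19 → T
  i=14: W-G = 16 → Q
  i=15: S-Y = 20 → U
  i=16: U-C = 18 → S
  i=17: D-M = 17 → R
  i=18: M-J =  3 → D
  i=19: E-L = 19 → T
  i=20: T-D = 16 → Q
  i=21: W-C = 20 → U
  shifts repeat with period 6: DTQUSR

DTQUSR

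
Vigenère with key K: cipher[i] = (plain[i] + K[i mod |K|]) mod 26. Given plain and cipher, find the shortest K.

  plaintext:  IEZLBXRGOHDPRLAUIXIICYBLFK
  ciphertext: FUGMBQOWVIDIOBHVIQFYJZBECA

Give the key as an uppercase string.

  i= 0: F-I = 23 → X
  i= 1: U-E = 16 → Q
  i= 2: G-Z =  7 → H
  i= 3: M-L =  1 → B
  i= 4: B-B =  0 → A
  i= 5: Q-X = 19 → T
  i= 6: O-R = 23 → X
  i= 7: W-G = 16 → Q
  i= 8: V-O =  7 → H
  i= 9: I-H =  1 → B
  i=10: D-D =  0 → A
  i=11: I-P = 19 → T
  i=12: O-R = 23 → X
  i=13: B-L = 16 → Q
  i=14: H-A =  7 → H
  i=15: V-U =  1 → B
  i=16: I-I =  0 → A
  i=17: Q-X = 19 → T
  i=18: F-I = 23 → X
  i=19: Y-I = 16 → Q
  i=20: J-C =  7 → H
  i=21: Z-Y =  1 → B
  i=22: B-B =  0 → A
  i=23: E-L = 19 → T
  i=24: C-F = 23 → X
  i=25: A-K = 16 → Q
  shifts repeat with period 6: XQHBAT

XQHBAT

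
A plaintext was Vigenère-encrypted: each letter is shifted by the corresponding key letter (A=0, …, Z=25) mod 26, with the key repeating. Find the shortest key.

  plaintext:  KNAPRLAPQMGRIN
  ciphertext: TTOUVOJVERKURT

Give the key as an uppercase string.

  i= 0: T-K =  9 → J
  i= 1: T-N =  6 → G
  i= 2: O-A = 14 → O
  i= 3: U-P =  5 → F
  i= 4: V-R =  4 → E
  i= 5: O-L =  3 → D
  i= 6: J-A =  9 → J
  i= 7: V-P =  6 → G
  i= 8: E-Q = 14 → O
  i= 9: R-M =  5 → F
  i=10: K-G =  4 → E
  i=11: U-R =  3 → D
  i=12: R-I =  9 → J
  i=13: T-N =  6 → G
  shifts repeat with period 6: JGOFED

JGOFED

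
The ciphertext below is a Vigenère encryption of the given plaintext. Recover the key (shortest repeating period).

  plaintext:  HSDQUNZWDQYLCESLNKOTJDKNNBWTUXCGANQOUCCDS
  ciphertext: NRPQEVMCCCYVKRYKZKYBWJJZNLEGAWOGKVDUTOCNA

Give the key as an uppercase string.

GZMAKIN

  i= 0: N-H =  6 → G
  i= 1: R-S = 25 → Z
  i= 2: P-D = 12 → M
  i= 3: Q-Q =  0 → A
  i= 4: E-U = 10 → K
  i= 5: V-N =  8 → I
  i= 6: M-Z = 13 → N
  i= 7: C-W =  6 → G
  i= 8: C-D = 25 → Z
  i= 9: C-Q = 12 → M
  i=10: Y-Y =  0 → A
  i=11: V-L = 10 → K
  i=12: K-C =  8 → I
  i=13: R-E = 13 → N
  i=14: Y-S =  6 → G
  i=15: K-L = 25 → Z
  i=16: Z-N = 12 → M
  i=17: K-K =  0 → A
  i=18: Y-O = 10 → K
  i=19: B-T =  8 → I
  i=20: W-J = 13 → N
  i=21: J-D =  6 → G
  i=22: J-K = 25 → Z
  i=23: Z-N = 12 → M
  i=24: N-N =  0 → A
  i=25: L-B = 10 → K
  i=26: E-W =  8 → I
  i=27: G-T = 13 → N
  i=28: A-U =  6 → G
  i=29: W-X = 25 → Z
  i=30: O-C = 12 → M
  i=31: G-G =  0 → A
  i=32: K-A = 10 → K
  i=33: V-N =  8 → I
  i=34: D-Q = 13 → N
  i=35: U-O =  6 → G
  i=36: T-U = 25 → Z
  i=37: O-C = 12 → M
  i=38: C-C =  0 → A
  i=39: N-D = 10 → K
  i=40: A-S =  8 → I
  shifts repeat with period 7: GZMAKIN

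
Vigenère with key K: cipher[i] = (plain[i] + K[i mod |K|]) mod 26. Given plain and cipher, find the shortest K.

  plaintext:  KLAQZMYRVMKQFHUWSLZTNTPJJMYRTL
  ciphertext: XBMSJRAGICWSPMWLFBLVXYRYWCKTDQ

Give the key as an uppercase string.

NQMCKFCP

  i= 0: X-K = 13 → N
  i= 1: B-L = 16 → Q
  i= 2: M-A = 12 → M
  i= 3: S-Q =  2 → C
  i= 4: J-Z = 10 → K
  i= 5: R-M =  5 → F
  i= 6: A-Y =  2 → C
  i= 7: G-R = 15 → P
  i= 8: I-V = 13 → N
  i= 9: C-M = 16 → Q
  i=10: W-K = 12 → M
  i=11: S-Q =  2 → C
  i=12: P-F = 10 → K
  i=13: M-H =  5 → F
  i=14: W-U =  2 → C
  i=15: L-W = 15 → P
  i=16: F-S = 13 → N
  i=17: B-L = 16 → Q
  i=18: L-Z = 12 → M
  i=19: V-T =  2 → C
  i=20: X-N = 10 → K
  i=21: Y-T =  5 → F
  i=22: R-P =  2 → C
  i=23: Y-J = 15 → P
  i=24: W-J = 13 → N
  i=25: C-M = 16 → Q
  i=26: K-Y = 12 → M
  i=27: T-R =  2 → C
  i=28: D-T = 10 → K
  i=29: Q-L =  5 → F
  shifts repeat with period 8: NQMCKFCP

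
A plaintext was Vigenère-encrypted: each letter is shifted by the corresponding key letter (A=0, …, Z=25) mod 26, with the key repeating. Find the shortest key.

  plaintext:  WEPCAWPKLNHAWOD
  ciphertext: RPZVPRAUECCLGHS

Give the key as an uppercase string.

VLKTP

  i= 0: R-W = 21 → V
  i= 1: P-E = 11 → L
  i= 2: Z-P = 10 → K
  i= 3: V-C = 19 → T
  i= 4: P-A = 15 → P
  i= 5: R-W = 21 → V
  i= 6: A-P = 11 → L
  i= 7: U-K = 10 → K
  i= 8: E-L = 19 → T
  i= 9: C-N = 15 → P
  i=10: C-H = 21 → V
  i=11: L-A = 11 → L
  i=12: G-W = 10 → K
  i=13: H-O = 19 → T
  i=14: S-D = 15 → P
  shifts repeat with period 5: VLKTP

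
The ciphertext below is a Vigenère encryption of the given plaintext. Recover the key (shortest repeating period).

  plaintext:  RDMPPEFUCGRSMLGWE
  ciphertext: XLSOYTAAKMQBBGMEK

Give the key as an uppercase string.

  i= 0: X-R =  6 → G
  i= 1: L-D =  8 → I
  i= 2: S-M =  6 → G
  i= 3: O-P = 25 → Z
  i= 4: Y-P =  9 → J
  i= 5: T-E = 15 → P
  i= 6: A-F = 21 → V
  i= 7: A-U =  6 → G
  i= 8: K-C =  8 → I
  i= 9: M-G =  6 → G
  i=10: Q-R = 25 → Z
  i=11: B-S =  9 → J
  i=12: B-M = 15 → P
  i=13: G-L = 21 → V
  i=14: M-G =  6 → G
  i=15: E-W =  8 → I
  i=16: K-E =  6 → G
  shifts repeat with period 7: GIGZJPV

GIGZJPV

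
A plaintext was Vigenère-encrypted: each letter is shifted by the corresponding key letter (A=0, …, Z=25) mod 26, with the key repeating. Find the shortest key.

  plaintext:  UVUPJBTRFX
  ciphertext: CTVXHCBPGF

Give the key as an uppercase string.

  i= 0: C-U =  8 → I
  i= 1: T-V = 24 → Y
  i= 2: V-U =  1 → B
  i= 3: X-P =  8 → I
  i= 4: H-J = 24 → Y
  i= 5: C-B =  1 → B
  i= 6: B-T =  8 → I
  i= 7: P-R = 24 → Y
  i= 8: G-F =  1 → B
  i= 9: F-X =  8 → I
  shifts repeat with period 3: IYB

IYB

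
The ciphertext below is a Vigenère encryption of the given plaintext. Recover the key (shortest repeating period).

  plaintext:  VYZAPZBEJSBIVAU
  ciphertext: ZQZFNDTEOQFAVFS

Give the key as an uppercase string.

ESAFY

  i= 0: Z-V =  4 → E
  i= 1: Q-Y = 18 → S
  i= 2: Z-Z =  0 → A
  i= 3: F-A =  5 → F
  i= 4: N-P = 24 → Y
  i= 5: D-Z =  4 → E
  i= 6: T-B = 18 → S
  i= 7: E-E =  0 → A
  i= 8: O-J =  5 → F
  i= 9: Q-S = 24 → Y
  i=10: F-B =  4 → E
  i=11: A-I = 18 → S
  i=12: V-V =  0 → A
  i=13: F-A =  5 → F
  i=14: S-U = 24 → Y
  shifts repeat with period 5: ESAFY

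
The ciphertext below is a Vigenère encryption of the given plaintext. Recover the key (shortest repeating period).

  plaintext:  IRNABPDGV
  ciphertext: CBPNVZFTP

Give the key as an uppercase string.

  i= 0: C-I = 20 → U
  i= 1: B-R = 10 → K
  i= 2: P-N =  2 → C
  i= 3: N-A = 13 → N
  i= 4: V-B = 20 → U
  i= 5: Z-P = 10 → K
  i= 6: F-D =  2 → C
  i= 7: T-G = 13 → N
  i= 8: P-V = 20 → U
  shifts repeat with period 4: UKCN

UKCN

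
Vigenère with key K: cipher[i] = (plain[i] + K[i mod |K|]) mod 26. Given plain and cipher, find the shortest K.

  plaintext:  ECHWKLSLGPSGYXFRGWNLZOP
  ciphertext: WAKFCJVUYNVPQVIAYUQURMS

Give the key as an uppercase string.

SYDJ

  i= 0: W-E = 18 → S
  i= 1: A-C = 24 → Y
  i= 2: K-H =  3 → D
  i= 3: F-W =  9 → J
  i= 4: C-K = 18 → S
  i= 5: J-L = 24 → Y
  i= 6: V-S =  3 → D
  i= 7: U-L =  9 → J
  i= 8: Y-G = 18 → S
  i= 9: N-P = 24 → Y
  i=10: V-S =  3 → D
  i=11: P-G =  9 → J
  i=12: Q-Y = 18 → S
  i=13: V-X = 24 → Y
  i=14: I-F =  3 → D
  i=15: A-R =  9 → J
  i=16: Y-G = 18 → S
  i=17: U-W = 24 → Y
  i=18: Q-N =  3 → D
  i=19: U-L =  9 → J
  i=20: R-Z = 18 → S
  i=21: M-O = 24 → Y
  i=22: S-P =  3 → D
  shifts repeat with period 4: SYDJ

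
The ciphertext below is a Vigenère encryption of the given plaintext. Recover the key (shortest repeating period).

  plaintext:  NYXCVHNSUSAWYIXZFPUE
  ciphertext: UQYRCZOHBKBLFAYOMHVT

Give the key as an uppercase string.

  i= 0: U-N =  7 → H
  i= 1: Q-Y = 18 → S
  i= 2: Y-X =  1 → B
  i= 3: R-C = 15 → P
  i= 4: C-V =  7 → H
  i= 5: Z-H = 18 → S
  i= 6: O-N =  1 → B
  i= 7: H-S = 15 → P
  i= 8: B-U =  7 → H
  i= 9: K-S = 18 → S
  i=10: B-A =  1 → B
  i=11: L-W = 15 → P
  i=12: F-Y =  7 → H
  i=13: A-I = 18 → S
  i=14: Y-X =  1 → B
  i=15: O-Z = 15 → P
  i=16: M-F =  7 → H
  i=17: H-P = 18 → S
  i=18: V-U =  1 → B
  i=19: T-E = 15 → P
  shifts repeat with period 4: HSBP

HSBP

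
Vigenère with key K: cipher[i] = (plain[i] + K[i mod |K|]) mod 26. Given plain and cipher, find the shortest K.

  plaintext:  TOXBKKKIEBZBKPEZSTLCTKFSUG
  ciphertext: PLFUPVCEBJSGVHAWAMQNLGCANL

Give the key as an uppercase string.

  i= 0: P-T = 22 → W
  i= 1: L-O = 23 → X
  i= 2: F-X =  8 → I
  i= 3: U-B = 19 → T
  i= 4: P-K =  5 → F
  i= 5: V-K = 11 → L
  i= 6: C-K = 18 → S
  i= 7: E-I = 22 → W
  i= 8: B-E = 23 → X
  i= 9: J-B =  8 → I
  i=10: S-Z = 19 → T
  i=11: G-B =  5 → F
  i=12: V-K = 11 → L
  i=13: H-P = 18 → S
  i=14: A-E = 22 → W
  i=15: W-Z = 23 → X
  i=16: A-S =  8 → I
  i=17: M-T = 19 → T
  i=18: Q-L =  5 → F
  i=19: N-C = 11 → L
  i=20: L-T = 18 → S
  i=21: G-K = 22 → W
  i=22: C-F = 23 → X
  i=23: A-S =  8 → I
  i=24: N-U = 19 → T
  i=25: L-G =  5 → F
  shifts repeat with period 7: WXITFLS

WXITFLS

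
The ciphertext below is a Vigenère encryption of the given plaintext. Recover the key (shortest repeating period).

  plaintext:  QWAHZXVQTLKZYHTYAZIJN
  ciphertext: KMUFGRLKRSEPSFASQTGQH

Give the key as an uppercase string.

  i= 0: K-Q = 20 → U
  i= 1: M-W = 16 → Q
  i= 2: U-A = 20 → U
  i= 3: F-H = 24 → Y
  i= 4: G-Z =  7 → H
  i= 5: R-X = 20 → U
  i= 6: L-V = 16 → Q
  i= 7: K-Q = 20 → U
  i= 8: R-T = 24 → Y
  i= 9: S-L =  7 → H
  i=10: E-K = 20 → U
  i=11: P-Z = 16 → Q
  i=12: S-Y = 20 → U
  i=13: F-H = 24 → Y
  i=14: A-T =  7 → H
  i=15: S-Y = 20 → U
  i=16: Q-A = 16 → Q
  i=17: T-Z = 20 → U
  i=18: G-I = 24 → Y
  i=19: Q-J =  7 → H
  i=20: H-N = 20 → U
  shifts repeat with period 5: UQUYH

UQUYH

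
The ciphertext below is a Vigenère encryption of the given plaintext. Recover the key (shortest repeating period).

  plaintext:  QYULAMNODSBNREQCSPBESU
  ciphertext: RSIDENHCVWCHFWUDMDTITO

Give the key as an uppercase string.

BUOSE

  i= 0: R-Q =  1 → B
  i= 1: S-Y = 20 → U
  i= 2: I-U = 14 → O
  i= 3: D-L = 18 → S
  i= 4: E-A =  4 → E
  i= 5: N-M =  1 → B
  i= 6: H-N = 20 → U
  i= 7: C-O = 14 → O
  i= 8: V-D = 18 → S
  i= 9: W-S =  4 → E
  i=10: C-B =  1 → B
  i=11: H-N = 20 → U
  i=12: F-R = 14 → O
  i=13: W-E = 18 → S
  i=14: U-Q =  4 → E
  i=15: D-C =  1 → B
  i=16: M-S = 20 → U
  i=17: D-P = 14 → O
  i=18: T-B = 18 → S
  i=19: I-E =  4 → E
  i=20: T-S =  1 → B
  i=21: O-U = 20 → U
  shifts repeat with period 5: BUOSE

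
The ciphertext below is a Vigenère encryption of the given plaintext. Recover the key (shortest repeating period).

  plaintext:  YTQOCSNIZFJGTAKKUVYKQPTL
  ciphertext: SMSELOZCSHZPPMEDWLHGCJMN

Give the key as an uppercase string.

  i= 0: S-Y = 20 → U
  i= 1: M-T = 19 → T
  i= 2: S-Q =  2 → C
  i= 3: E-O = 16 → Q
  i= 4: L-C =  9 → J
  i= 5: O-S = 22 → W
  i= 6: Z-N = 12 → M
  i= 7: C-I = 20 → U
  i= 8: S-Z = 19 → T
  i= 9: H-F =  2 → C
  i=10: Z-J = 16 → Q
  i=11: P-G =  9 → J
  i=12: P-T = 22 → W
  i=13: M-A = 12 → M
  i=14: E-K = 20 → U
  i=15: D-K = 19 → T
  i=16: W-U =  2 → C
  i=17: L-V = 16 → Q
  i=18: H-Y =  9 → J
  i=19: G-K = 22 → W
  i=20: C-Q = 12 → M
  i=21: J-P = 20 → U
  i=22: M-T = 19 → T
  i=23: N-L =  2 → C
  shifts repeat with period 7: UTCQJWM

UTCQJWM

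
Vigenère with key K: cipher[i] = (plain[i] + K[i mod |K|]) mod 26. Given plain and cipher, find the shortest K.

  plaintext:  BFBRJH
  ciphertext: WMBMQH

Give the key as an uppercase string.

  i= 0: W-B = 21 → V
  i= 1: M-F =  7 → H
  i= 2: B-B =  0 → A
  i= 3: M-R = 21 → V
  i= 4: Q-J =  7 → H
  i= 5: H-H =  0 → A
  shifts repeat with period 3: VHA

VHA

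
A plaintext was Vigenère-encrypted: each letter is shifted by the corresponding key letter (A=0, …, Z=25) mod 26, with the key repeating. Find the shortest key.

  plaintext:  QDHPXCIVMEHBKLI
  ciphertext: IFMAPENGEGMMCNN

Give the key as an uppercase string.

SCFL

  i= 0: I-Q = 18 → S
  i= 1: F-D =  2 → C
  i= 2: M-H =  5 → F
  i= 3: A-P = 11 → L
  i= 4: P-X = 18 → S
  i= 5: E-C =  2 → C
  i= 6: N-I =  5 → F
  i= 7: G-V = 11 → L
  i= 8: E-M = 18 → S
  i= 9: G-E =  2 → C
  i=10: M-H =  5 → F
  i=11: M-B = 11 → L
  i=12: C-K = 18 → S
  i=13: N-L =  2 → C
  i=14: N-I =  5 → F
  shifts repeat with period 4: SCFL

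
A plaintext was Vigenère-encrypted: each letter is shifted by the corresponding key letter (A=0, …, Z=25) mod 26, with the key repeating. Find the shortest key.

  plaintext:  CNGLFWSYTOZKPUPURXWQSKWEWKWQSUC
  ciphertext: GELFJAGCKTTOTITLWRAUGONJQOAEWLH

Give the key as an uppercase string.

  i= 0: G-C =  4 → E
  i= 1: E-N = 17 → R
  i= 2: L-G =  5 → F
  i= 3: F-L = 20 → U
  i= 4: J-F =  4 → E
  i= 5: A-W =  4 → E
  i= 6: G-S = 14 → O
  i= 7: C-Y =  4 → E
  i= 8: K-T = 17 → R
  i= 9: T-O =  5 → F
  i=10: T-Z = 20 → U
  i=11: O-K =  4 → E
  i=12: T-P =  4 → E
  i=13: I-U = 14 → O
  i=14: T-P =  4 → E
  i=15: L-U = 17 → R
  i=16: W-R =  5 → F
  i=17: R-X = 20 → U
  i=18: A-W =  4 → E
  i=19: U-Q =  4 → E
  i=20: G-S = 14 → O
  i=21: O-K =  4 → E
  i=22: N-W = 17 → R
  i=23: J-E =  5 → F
  i=24: Q-W = 20 → U
  i=25: O-K =  4 → E
  i=26: A-W =  4 → E
  i=27: E-Q = 14 → O
  i=28: W-S =  4 → E
  i=29: L-U = 17 → R
  i=30: H-C =  5 → F
  shifts repeat with period 7: ERFUEEO

ERFUEEO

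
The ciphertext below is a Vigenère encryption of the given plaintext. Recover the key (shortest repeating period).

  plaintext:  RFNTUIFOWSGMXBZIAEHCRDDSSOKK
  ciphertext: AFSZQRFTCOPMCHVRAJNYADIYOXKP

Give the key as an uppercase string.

JAFGW

  i= 0: A-R =  9 → J
  i= 1: F-F =  0 → A
  i= 2: S-N =  5 → F
  i= 3: Z-T =  6 → G
  i= 4: Q-U = 22 → W
  i= 5: R-I =  9 → J
  i= 6: F-F =  0 → A
  i= 7: T-O =  5 → F
  i= 8: C-W =  6 → G
  i= 9: O-S = 22 → W
  i=10: P-G =  9 → J
  i=11: M-M =  0 → A
  i=12: C-X =  5 → F
  i=13: H-B =  6 → G
  i=14: V-Z = 22 → W
  i=15: R-I =  9 → J
  i=16: A-A =  0 → A
  i=17: J-E =  5 → F
  i=18: N-H =  6 → G
  i=19: Y-C = 22 → W
  i=20: A-R =  9 → J
  i=21: D-D =  0 → A
  i=22: I-D =  5 → F
  i=23: Y-S =  6 → G
  i=24: O-S = 22 → W
  i=25: X-O =  9 → J
  i=26: K-K =  0 → A
  i=27: P-K =  5 → F
  shifts repeat with period 5: JAFGW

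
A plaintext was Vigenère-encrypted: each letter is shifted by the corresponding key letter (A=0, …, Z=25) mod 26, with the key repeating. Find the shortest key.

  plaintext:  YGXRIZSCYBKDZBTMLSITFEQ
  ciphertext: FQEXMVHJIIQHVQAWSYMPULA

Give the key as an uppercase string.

  i= 0: F-Y =  7 → H
  i= 1: Q-G = 10 → K
  i= 2: E-X =  7 → H
  i= 3: X-R =  6 → G
  i= 4: M-I =  4 → E
  i= 5: V-Z = 22 → W
  i= 6: H-S = 15 → P
  i= 7: J-C =  7 → H
  i= 8: I-Y = 10 → K
  i= 9: I-B =  7 → H
  i=10: Q-K =  6 → G
  i=11: H-D =  4 → E
  i=12: V-Z = 22 → W
  i=13: Q-B = 15 → P
  i=14: A-T =  7 → H
  i=15: W-M = 10 → K
  i=16: S-L =  7 → H
  i=17: Y-S =  6 → G
  i=18: M-I =  4 → E
  i=19: P-T = 22 → W
  i=20: U-F = 15 → P
  i=21: L-E =  7 → H
  i=22: A-Q = 10 → K
  shifts repeat with period 7: HKHGEWP

HKHGEWP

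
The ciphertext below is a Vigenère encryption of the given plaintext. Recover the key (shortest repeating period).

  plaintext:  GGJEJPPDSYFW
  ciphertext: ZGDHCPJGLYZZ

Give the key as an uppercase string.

TAUD

  i= 0: Z-G = 19 → T
  i= 1: G-G =  0 → A
  i= 2: D-J = 20 → U
  i= 3: H-E =  3 → D
  i= 4: C-J = 19 → T
  i= 5: P-P =  0 → A
  i= 6: J-P = 20 → U
  i= 7: G-D =  3 → D
  i= 8: L-S = 19 → T
  i= 9: Y-Y =  0 → A
  i=10: Z-F = 20 → U
  i=11: Z-W =  3 → D
  shifts repeat with period 4: TAUD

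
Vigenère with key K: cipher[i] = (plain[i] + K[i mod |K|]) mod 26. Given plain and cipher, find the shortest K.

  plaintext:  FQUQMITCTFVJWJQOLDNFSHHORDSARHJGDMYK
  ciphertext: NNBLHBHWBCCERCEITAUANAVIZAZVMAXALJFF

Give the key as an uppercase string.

IXHVVTOU

  i= 0: N-F =  8 → I
  i= 1: N-Q = 23 → X
  i= 2: B-U =  7 → H
  i= 3: L-Q = 21 → V
  i= 4: H-M = 21 → V
  i= 5: B-I = 19 → T
  i= 6: H-T = 14 → O
  i= 7: W-C = 20 → U
  i= 8: B-T =  8 → I
  i= 9: C-F = 23 → X
  i=10: C-V =  7 → H
  i=11: E-J = 21 → V
  i=12: R-W = 21 → V
  i=13: C-J = 19 → T
  i=14: E-Q = 14 → O
  i=15: I-O = 20 → U
  i=16: T-L =  8 → I
  i=17: A-D = 23 → X
  i=18: U-N =  7 → H
  i=19: A-F = 21 → V
  i=20: N-S = 21 → V
  i=21: A-H = 19 → T
  i=22: V-H = 14 → O
  i=23: I-O = 20 → U
  i=24: Z-R =  8 → I
  i=25: A-D = 23 → X
  i=26: Z-S =  7 → H
  i=27: V-A = 21 → V
  i=28: M-R = 21 → V
  i=29: A-H = 19 → T
  i=30: X-J = 14 → O
  i=31: A-G = 20 → U
  i=32: L-D =  8 → I
  i=33: J-M = 23 → X
  i=34: F-Y =  7 → H
  i=35: F-K = 21 → V
  shifts repeat with period 8: IXHVVTOU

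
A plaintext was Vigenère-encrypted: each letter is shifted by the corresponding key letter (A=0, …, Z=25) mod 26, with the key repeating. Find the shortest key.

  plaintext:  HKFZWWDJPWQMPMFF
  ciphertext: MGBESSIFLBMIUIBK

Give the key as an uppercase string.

  i= 0: M-H =  5 → F
  i= 1: G-K = 22 → W
  i= 2: B-F = 22 → W
  i= 3: E-Z =  5 → F
  i= 4: S-W = 22 → W
  i= 5: S-W = 22 → W
  i= 6: I-D =  5 → F
  i= 7: F-J = 22 → W
  i= 8: L-P = 22 → W
  i= 9: B-W =  5 → F
  i=10: M-Q = 22 → W
  i=11: I-M = 22 → W
  i=12: U-P =  5 → F
  i=13: I-M = 22 → W
  i=14: B-F = 22 → W
  i=15: K-F =  5 → F
  shifts repeat with period 3: FWW

FWW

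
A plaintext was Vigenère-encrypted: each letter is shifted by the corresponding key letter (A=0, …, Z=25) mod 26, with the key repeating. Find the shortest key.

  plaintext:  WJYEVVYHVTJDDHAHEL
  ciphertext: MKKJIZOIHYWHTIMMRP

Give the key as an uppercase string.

  i= 0: M-W = 16 → Q
  i= 1: K-J =  1 → B
  i= 2: K-Y = 12 → M
  i= 3: J-E =  5 → F
  i= 4: I-V = 13 → N
  i= 5: Z-V =  4 → E
  i= 6: O-Y = 16 → Q
  i= 7: I-H =  1 → B
  i= 8: H-V = 12 → M
  i= 9: Y-T =  5 → F
  i=10: W-J = 13 → N
  i=11: H-D =  4 → E
  i=12: T-D = 16 → Q
  i=13: I-H =  1 → B
  i=14: M-A = 12 → M
  i=15: M-H =  5 → F
  i=16: R-E = 13 → N
  i=17: P-L =  4 → E
  shifts repeat with period 6: QBMFNE

QBMFNE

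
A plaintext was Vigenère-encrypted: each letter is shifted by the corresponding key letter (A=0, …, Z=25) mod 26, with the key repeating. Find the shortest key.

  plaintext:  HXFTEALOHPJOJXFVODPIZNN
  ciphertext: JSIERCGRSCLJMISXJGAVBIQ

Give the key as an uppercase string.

  i= 0: J-H =  2 → C
  i= 1: S-X = 21 → V
  i= 2: I-F =  3 → D
  i= 3: E-T = 11 → L
  i= 4: R-E = 13 → N
  i= 5: C-A =  2 → C
  i= 6: G-L = 21 → V
  i= 7: R-O =  3 → D
  i= 8: S-H = 11 → L
  i= 9: C-P = 13 → N
  i=10: L-J =  2 → C
  i=11: J-O = 21 → V
  i=12: M-J =  3 → D
  i=13: I-X = 11 → L
  i=14: S-F = 13 → N
  i=15: X-V =  2 → C
  i=16: J-O = 21 → V
  i=17: G-D =  3 → D
  i=18: A-P = 11 → L
  i=19: V-I = 13 → N
  i=20: B-Z =  2 → C
  i=21: I-N = 21 → V
  i=22: Q-N =  3 → D
  shifts repeat with period 5: CVDLN

CVDLN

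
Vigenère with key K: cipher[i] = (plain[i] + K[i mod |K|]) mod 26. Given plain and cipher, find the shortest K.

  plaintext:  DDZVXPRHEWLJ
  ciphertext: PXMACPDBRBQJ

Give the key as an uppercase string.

  i= 0: P-D = 12 → M
  i= 1: X-D = 20 → U
  i= 2: M-Z = 13 → N
  i= 3: A-V =  5 → F
  i= 4: C-X =  5 → F
  i= 5: P-P =  0 → A
  i= 6: D-R = 12 → M
  i= 7: B-H = 20 → U
  i= 8: R-E = 13 → N
  i= 9: B-W =  5 → F
  i=10: Q-L =  5 → F
  i=11: J-J =  0 → A
  shifts repeat with period 6: MUNFFA

MUNFFA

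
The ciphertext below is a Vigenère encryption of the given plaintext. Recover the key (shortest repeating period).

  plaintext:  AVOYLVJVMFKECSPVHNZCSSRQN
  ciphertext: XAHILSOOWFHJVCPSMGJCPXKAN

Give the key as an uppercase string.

XFTKA

  i= 0: X-A = 23 → X
  i= 1: A-V =  5 → F
  i= 2: H-O = 19 → T
  i= 3: I-Y = 10 → K
  i= 4: L-L =  0 → A
  i= 5: S-V = 23 → X
  i= 6: O-J =  5 → F
  i= 7: O-V = 19 → T
  i= 8: W-M = 10 → K
  i= 9: F-F =  0 → A
  i=10: H-K = 23 → X
  i=11: J-E =  5 → F
  i=12: V-C = 19 → T
  i=13: C-S = 10 → K
  i=14: P-P =  0 → A
  i=15: S-V = 23 → X
  i=16: M-H =  5 → F
  i=17: G-N = 19 → T
  i=18: J-Z = 10 → K
  i=19: C-C =  0 → A
  i=20: P-S = 23 → X
  i=21: X-S =  5 → F
  i=22: K-R = 19 → T
  i=23: A-Q = 10 → K
  i=24: N-N =  0 → A
  shifts repeat with period 5: XFTKA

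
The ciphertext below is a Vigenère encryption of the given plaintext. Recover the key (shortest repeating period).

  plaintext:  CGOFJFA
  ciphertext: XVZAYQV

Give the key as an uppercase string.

VPL

  i= 0: X-C = 21 → V
  i= 1: V-G = 15 → P
  i= 2: Z-O = 11 → L
  i= 3: A-F = 21 → V
  i= 4: Y-J = 15 → P
  i= 5: Q-F = 11 → L
  i= 6: V-A = 21 → V
  shifts repeat with period 3: VPL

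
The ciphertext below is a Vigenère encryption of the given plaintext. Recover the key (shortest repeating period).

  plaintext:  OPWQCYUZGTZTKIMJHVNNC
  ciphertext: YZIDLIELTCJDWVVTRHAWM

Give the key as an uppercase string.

  i= 0: Y-O = 10 → K
  i= 1: Z-P = 10 → K
  i= 2: I-W = 12 → M
  i= 3: D-Q = 13 → N
  i= 4: L-C =  9 → J
  i= 5: I-Y = 10 → K
  i= 6: E-U = 10 → K
  i= 7: L-Z = 12 → M
  i= 8: T-G = 13 → N
  i= 9: C-T =  9 → J
  i=10: J-Z = 10 → K
  i=11: D-T = 10 → K
  i=12: W-K = 12 → M
  i=13: V-I = 13 → N
  i=14: V-M =  9 → J
  i=15: T-J = 10 → K
  i=16: R-H = 10 → K
  i=17: H-V = 12 → M
  i=18: A-N = 13 → N
  i=19: W-N =  9 → J
  i=20: M-C = 10 → K
  shifts repeat with period 5: KKMNJ

KKMNJ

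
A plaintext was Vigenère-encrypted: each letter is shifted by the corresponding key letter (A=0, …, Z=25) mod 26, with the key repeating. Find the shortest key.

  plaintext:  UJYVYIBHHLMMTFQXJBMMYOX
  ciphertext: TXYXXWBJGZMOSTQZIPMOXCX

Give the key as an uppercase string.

ZOAC

  i= 0: T-U = 25 → Z
  i= 1: X-J = 14 → O
  i= 2: Y-Y =  0 → A
  i= 3: X-V =  2 → C
  i= 4: X-Y = 25 → Z
  i= 5: W-I = 14 → O
  i= 6: B-B =  0 → A
  i= 7: J-H =  2 → C
  i= 8: G-H = 25 → Z
  i= 9: Z-L = 14 → O
  i=10: M-M =  0 → A
  i=11: O-M =  2 → C
  i=12: S-T = 25 → Z
  i=13: T-F = 14 → O
  i=14: Q-Q =  0 → A
  i=15: Z-X =  2 → C
  i=16: I-J = 25 → Z
  i=17: P-B = 14 → O
  i=18: M-M =  0 → A
  i=19: O-M =  2 → C
  i=20: X-Y = 25 → Z
  i=21: C-O = 14 → O
  i=22: X-X =  0 → A
  shifts repeat with period 4: ZOAC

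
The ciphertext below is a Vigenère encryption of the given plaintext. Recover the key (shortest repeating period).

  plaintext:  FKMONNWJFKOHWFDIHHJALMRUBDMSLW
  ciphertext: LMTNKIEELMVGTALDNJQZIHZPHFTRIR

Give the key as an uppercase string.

  i= 0: L-F =  6 → G
  i= 1: M-K =  2 → C
  i= 2: T-M =  7 → H
  i= 3: N-O = 25 → Z
  i= 4: K-N = 23 → X
  i= 5: I-N = 21 → V
  i= 6: E-W =  8 → I
  i= 7: E-J = 21 → V
  i= 8: L-F =  6 → G
  i= 9: M-K =  2 → C
  i=10: V-O =  7 → H
  i=11: G-H = 25 → Z
  i=12: T-W = 23 → X
  i=13: A-F = 21 → V
  i=14: L-D =  8 → I
  i=15: D-I = 21 → V
  i=16: N-H =  6 → G
  i=17: J-H =  2 → C
  i=18: Q-J =  7 → H
  i=19: Z-A = 25 → Z
  i=20: I-L = 23 → X
  i=21: H-M = 21 → V
  i=22: Z-R =  8 → I
  i=23: P-U = 21 → V
  i=24: H-B =  6 → G
  i=25: F-D =  2 → C
  i=26: T-M =  7 → H
  i=27: R-S = 25 → Z
  i=28: I-L = 23 → X
  i=29: R-W = 21 → V
  shifts repeat with period 8: GCHZXVIV

GCHZXVIV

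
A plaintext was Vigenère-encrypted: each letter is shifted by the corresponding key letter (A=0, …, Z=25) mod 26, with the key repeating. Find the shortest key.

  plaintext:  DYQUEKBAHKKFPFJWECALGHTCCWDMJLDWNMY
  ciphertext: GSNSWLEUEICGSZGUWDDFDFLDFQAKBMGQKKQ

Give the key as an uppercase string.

  i= 0: G-D =  3 → D
  i= 1: S-Y = 20 → U
  i= 2: N-Q = 23 → X
  i= 3: S-U = 24 → Y
  i= 4: W-E = 18 → S
  i= 5: L-K =  1 → B
  i= 6: E-B =  3 → D
  i= 7: U-A = 20 → U
  i= 8: E-H = 23 → X
  i= 9: I-K = 24 → Y
  i=10: C-K = 18 → S
  i=11: G-F =  1 → B
  i=12: S-P =  3 → D
  i=13: Z-F = 20 → U
  i=14: G-J = 23 → X
  i=15: U-W = 24 → Y
  i=16: W-E = 18 → S
  i=17: D-C =  1 → B
  i=18: D-A =  3 → D
  i=19: F-L = 20 → U
  i=20: D-G = 23 → X
  i=21: F-H = 24 → Y
  i=22: L-T = 18 → S
  i=23: D-C =  1 → B
  i=24: F-C =  3 → D
  i=25: Q-W = 20 → U
  i=26: A-D = 23 → X
  i=27: K-M = 24 → Y
  i=28: B-J = 18 → S
  i=29: M-L =  1 → B
  i=30: G-D =  3 → D
  i=31: Q-W = 20 → U
  i=32: K-N = 23 → X
  i=33: K-M = 24 → Y
  i=34: Q-Y = 18 → S
  shifts repeat with period 6: DUXYSB

DUXYSB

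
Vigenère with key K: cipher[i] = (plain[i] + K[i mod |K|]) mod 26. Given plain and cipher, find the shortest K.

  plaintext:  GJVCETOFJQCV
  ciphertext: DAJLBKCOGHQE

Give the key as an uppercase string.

  i= 0: D-G = 23 → X
  i= 1: A-J = 17 → R
  i= 2: J-V = 14 → O
  i= 3: L-C =  9 → J
  i= 4: B-E = 23 → X
  i= 5: K-T = 17 → R
  i= 6: C-O = 14 → O
  i= 7: O-F =  9 → J
  i= 8: G-J = 23 → X
  i= 9: H-Q = 17 → R
  i=10: Q-C = 14 → O
  i=11: E-V =  9 → J
  shifts repeat with period 4: XROJ

XROJ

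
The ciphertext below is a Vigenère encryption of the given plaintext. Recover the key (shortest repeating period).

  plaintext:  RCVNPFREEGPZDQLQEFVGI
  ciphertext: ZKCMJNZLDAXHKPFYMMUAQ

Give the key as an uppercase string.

  i= 0: Z-R =  8 → I
  i= 1: K-C =  8 → I
  i= 2: C-V =  7 → H
  i= 3: M-N = 25 → Z
  i= 4: J-P = 20 → U
  i= 5: N-F =  8 → I
  i= 6: Z-R =  8 → I
  i= 7: L-E =  7 → H
  i= 8: D-E = 25 → Z
  i= 9: A-G = 20 → U
  i=10: X-P =  8 → I
  i=11: H-Z =  8 → I
  i=12: K-D =  7 → H
  i=13: P-Q = 25 → Z
  i=14: F-L = 20 → U
  i=15: Y-Q =  8 → I
  i=16: M-E =  8 → I
  i=17: M-F =  7 → H
  i=18: U-V = 25 → Z
  i=19: A-G = 20 → U
  i=20: Q-I =  8 → I
  shifts repeat with period 5: IIHZU

IIHZU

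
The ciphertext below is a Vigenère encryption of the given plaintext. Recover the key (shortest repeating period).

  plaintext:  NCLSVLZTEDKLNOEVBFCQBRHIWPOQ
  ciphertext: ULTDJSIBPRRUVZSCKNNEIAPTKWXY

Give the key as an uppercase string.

  i= 0: U-N =  7 → H
  i= 1: L-C =  9 → J
  i= 2: T-L =  8 → I
  i= 3: D-S = 11 → L
  i= 4: J-V = 14 → O
  i= 5: S-L =  7 → H
  i= 6: I-Z =  9 → J
  i= 7: B-T =  8 → I
  i= 8: P-E = 11 → L
  i= 9: R-D = 14 → O
  i=10: R-K =  7 → H
  i=11: U-L =  9 → J
  i=12: V-N =  8 → I
  i=13: Z-O = 11 → L
  i=14: S-E = 14 → O
  i=15: C-V =  7 → H
  i=16: K-B =  9 → J
  i=17: N-F =  8 → I
  i=18: N-C = 11 → L
  i=19: E-Q = 14 → O
  i=20: I-B =  7 → H
  i=21: A-R =  9 → J
  i=22: P-H =  8 → I
  i=23: T-I = 11 → L
  i=24: K-W = 14 → O
  i=25: W-P =  7 → H
  i=26: X-O =  9 → J
  i=27: Y-Q =  8 → I
  shifts repeat with period 5: HJILO

HJILO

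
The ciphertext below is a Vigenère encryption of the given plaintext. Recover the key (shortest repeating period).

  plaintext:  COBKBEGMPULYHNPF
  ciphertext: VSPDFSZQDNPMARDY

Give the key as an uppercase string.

  i= 0: V-C = 19 → T
  i= 1: S-O =  4 → E
  i= 2: P-B = 14 → O
  i= 3: D-K = 19 → T
  i= 4: F-B =  4 → E
  i= 5: S-E = 14 → O
  i= 6: Z-G = 19 → T
  i= 7: Q-M =  4 → E
  i= 8: D-P = 14 → O
  i= 9: N-U = 19 → T
  i=10: P-L =  4 → E
  i=11: M-Y = 14 → O
  i=12: A-H = 19 → T
  i=13: R-N =  4 → E
  i=14: D-P = 14 → O
  i=15: Y-F = 19 → T
  shifts repeat with period 3: TEO

TEO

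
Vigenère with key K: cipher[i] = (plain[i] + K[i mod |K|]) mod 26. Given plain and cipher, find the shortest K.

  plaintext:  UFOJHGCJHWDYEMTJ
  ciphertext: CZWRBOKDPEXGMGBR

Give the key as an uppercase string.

  i= 0: C-U =  8 → I
  i= 1: Z-F = 20 → U
  i= 2: W-O =  8 → I
  i= 3: R-J =  8 → I
  i= 4: B-H = 20 → U
  i= 5: O-G =  8 → I
  i= 6: K-C =  8 → I
  i= 7: D-J = 20 → U
  i= 8: P-H =  8 → I
  i= 9: E-W =  8 → I
  i=10: X-D = 20 → U
  i=11: G-Y =  8 → I
  i=12: M-E =  8 → I
  i=13: G-M = 20 → U
  i=14: B-T =  8 → I
  i=15: R-J =  8 → I
  shifts repeat with period 3: IUI

IUI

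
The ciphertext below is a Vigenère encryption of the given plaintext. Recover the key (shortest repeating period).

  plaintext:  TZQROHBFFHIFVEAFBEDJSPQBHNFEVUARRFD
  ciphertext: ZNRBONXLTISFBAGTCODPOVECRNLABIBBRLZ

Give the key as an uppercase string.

  i= 0: Z-T =  6 → G
  i= 1: N-Z = 14 → O
  i= 2: R-Q =  1 → B
  i= 3: B-R = 10 → K
  i= 4: O-O =  0 → A
  i= 5: N-H =  6 → G
  i= 6: X-B = 22 → W
  i= 7: L-F =  6 → G
  i= 8: T-F = 14 → O
  i= 9: I-H =  1 → B
  i=10: S-I = 10 → K
  i=11: F-F =  0 → A
  i=12: B-V =  6 → G
  i=13: A-E = 22 → W
  i=14: G-A =  6 → G
  i=15: T-F = 14 → O
  i=16: C-B =  1 → B
  i=17: O-E = 10 → K
  i=18: D-D =  0 → A
  i=19: P-J =  6 → G
  i=20: O-S = 22 → W
  i=21: V-P =  6 → G
  i=22: E-Q = 14 → O
  i=23: C-B =  1 → B
  i=24: R-H = 10 → K
  i=25: N-N =  0 → A
  i=26: L-F =  6 → G
  i=27: A-E = 22 → W
  i=28: B-V =  6 → G
  i=29: I-U = 14 → O
  i=30: B-A =  1 → B
  i=31: B-R = 10 → K
  i=32: R-R =  0 → A
  i=33: L-F =  6 → G
  i=34: Z-D = 22 → W
  shifts repeat with period 7: GOBKAGW

GOBKAGW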